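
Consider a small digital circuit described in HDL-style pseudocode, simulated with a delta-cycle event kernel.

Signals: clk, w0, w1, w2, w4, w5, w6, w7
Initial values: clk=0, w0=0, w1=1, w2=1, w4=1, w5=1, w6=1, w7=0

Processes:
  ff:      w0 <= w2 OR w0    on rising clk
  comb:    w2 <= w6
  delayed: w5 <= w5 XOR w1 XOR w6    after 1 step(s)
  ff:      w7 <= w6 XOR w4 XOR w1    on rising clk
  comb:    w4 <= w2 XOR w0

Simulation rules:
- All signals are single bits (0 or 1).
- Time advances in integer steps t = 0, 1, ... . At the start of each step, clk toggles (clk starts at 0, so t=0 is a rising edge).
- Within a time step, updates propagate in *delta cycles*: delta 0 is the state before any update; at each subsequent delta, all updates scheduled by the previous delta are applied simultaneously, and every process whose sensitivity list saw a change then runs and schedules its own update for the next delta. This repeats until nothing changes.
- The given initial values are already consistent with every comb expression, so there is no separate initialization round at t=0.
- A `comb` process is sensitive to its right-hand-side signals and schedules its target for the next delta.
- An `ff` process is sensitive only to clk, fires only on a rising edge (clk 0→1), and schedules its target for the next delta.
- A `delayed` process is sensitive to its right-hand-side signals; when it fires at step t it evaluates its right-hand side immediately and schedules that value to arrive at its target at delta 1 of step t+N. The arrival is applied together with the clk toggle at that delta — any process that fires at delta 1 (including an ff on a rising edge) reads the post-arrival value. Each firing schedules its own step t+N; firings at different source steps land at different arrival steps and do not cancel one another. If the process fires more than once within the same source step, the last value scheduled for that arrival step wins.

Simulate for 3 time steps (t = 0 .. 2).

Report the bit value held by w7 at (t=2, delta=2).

0

[bits: w2,clk,w6,w1,w4,w0,w7,w5]
t=0: Δ0=10111001 Δ1=11111001 Δ2=11111111 Δ3=11110111 | 3Δ
t=1: Δ0=11110111 Δ1=10110111 | 1Δ
t=2: Δ0=10110111 Δ1=11110111 Δ2=11110101 | 2Δ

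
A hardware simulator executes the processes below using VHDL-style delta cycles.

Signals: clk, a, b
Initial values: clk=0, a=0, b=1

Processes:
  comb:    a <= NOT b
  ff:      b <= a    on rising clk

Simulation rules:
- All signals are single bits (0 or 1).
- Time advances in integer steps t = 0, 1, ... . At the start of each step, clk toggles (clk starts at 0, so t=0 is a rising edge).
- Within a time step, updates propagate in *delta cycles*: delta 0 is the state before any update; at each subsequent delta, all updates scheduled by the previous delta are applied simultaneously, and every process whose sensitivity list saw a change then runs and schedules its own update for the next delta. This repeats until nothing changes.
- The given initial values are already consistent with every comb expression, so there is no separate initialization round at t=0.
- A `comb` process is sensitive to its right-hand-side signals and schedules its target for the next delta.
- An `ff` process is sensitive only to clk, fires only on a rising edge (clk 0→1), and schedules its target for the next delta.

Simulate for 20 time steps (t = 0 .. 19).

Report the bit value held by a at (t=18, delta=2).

1

t=0 Δ0: clk=0 a=0 b=1
  Δ1: clk:0→1
  Δ2: b:1→0
  Δ3: a:0→1
  (3Δ to stable)
t=1 Δ0: clk=1 a=1 b=0
  Δ1: clk:1→0
  (1Δ to stable)
t=2 Δ0: clk=0 a=1 b=0
  Δ1: clk:0→1
  Δ2: b:0→1
  Δ3: a:1→0
  (3Δ to stable)
t=3 Δ0: clk=1 a=0 b=1
  Δ1: clk:1→0
  (1Δ to stable)
t=4 Δ0: clk=0 a=0 b=1
  Δ1: clk:0→1
  Δ2: b:1→0
  Δ3: a:0→1
  (3Δ to stable)
t=5 Δ0: clk=1 a=1 b=0
  Δ1: clk:1→0
  (1Δ to stable)
t=6 Δ0: clk=0 a=1 b=0
  Δ1: clk:0→1
  Δ2: b:0→1
  Δ3: a:1→0
  (3Δ to stable)
t=7 Δ0: clk=1 a=0 b=1
  Δ1: clk:1→0
  (1Δ to stable)
t=8 Δ0: clk=0 a=0 b=1
  Δ1: clk:0→1
  Δ2: b:1→0
  Δ3: a:0→1
  (3Δ to stable)
t=9 Δ0: clk=1 a=1 b=0
  Δ1: clk:1→0
  (1Δ to stable)
t=10 Δ0: clk=0 a=1 b=0
  Δ1: clk:0→1
  Δ2: b:0→1
  Δ3: a:1→0
  (3Δ to stable)
t=11 Δ0: clk=1 a=0 b=1
  Δ1: clk:1→0
  (1Δ to stable)
t=12 Δ0: clk=0 a=0 b=1
  Δ1: clk:0→1
  Δ2: b:1→0
  Δ3: a:0→1
  (3Δ to stable)
t=13 Δ0: clk=1 a=1 b=0
  Δ1: clk:1→0
  (1Δ to stable)
t=14 Δ0: clk=0 a=1 b=0
  Δ1: clk:0→1
  Δ2: b:0→1
  Δ3: a:1→0
  (3Δ to stable)
t=15 Δ0: clk=1 a=0 b=1
  Δ1: clk:1→0
  (1Δ to stable)
t=16 Δ0: clk=0 a=0 b=1
  Δ1: clk:0→1
  Δ2: b:1→0
  Δ3: a:0→1
  (3Δ to stable)
t=17 Δ0: clk=1 a=1 b=0
  Δ1: clk:1→0
  (1Δ to stable)
t=18 Δ0: clk=0 a=1 b=0
  Δ1: clk:0→1
  Δ2: b:0→1
  Δ3: a:1→0
  (3Δ to stable)
t=19 Δ0: clk=1 a=0 b=1
  Δ1: clk:1→0
  (1Δ to stable)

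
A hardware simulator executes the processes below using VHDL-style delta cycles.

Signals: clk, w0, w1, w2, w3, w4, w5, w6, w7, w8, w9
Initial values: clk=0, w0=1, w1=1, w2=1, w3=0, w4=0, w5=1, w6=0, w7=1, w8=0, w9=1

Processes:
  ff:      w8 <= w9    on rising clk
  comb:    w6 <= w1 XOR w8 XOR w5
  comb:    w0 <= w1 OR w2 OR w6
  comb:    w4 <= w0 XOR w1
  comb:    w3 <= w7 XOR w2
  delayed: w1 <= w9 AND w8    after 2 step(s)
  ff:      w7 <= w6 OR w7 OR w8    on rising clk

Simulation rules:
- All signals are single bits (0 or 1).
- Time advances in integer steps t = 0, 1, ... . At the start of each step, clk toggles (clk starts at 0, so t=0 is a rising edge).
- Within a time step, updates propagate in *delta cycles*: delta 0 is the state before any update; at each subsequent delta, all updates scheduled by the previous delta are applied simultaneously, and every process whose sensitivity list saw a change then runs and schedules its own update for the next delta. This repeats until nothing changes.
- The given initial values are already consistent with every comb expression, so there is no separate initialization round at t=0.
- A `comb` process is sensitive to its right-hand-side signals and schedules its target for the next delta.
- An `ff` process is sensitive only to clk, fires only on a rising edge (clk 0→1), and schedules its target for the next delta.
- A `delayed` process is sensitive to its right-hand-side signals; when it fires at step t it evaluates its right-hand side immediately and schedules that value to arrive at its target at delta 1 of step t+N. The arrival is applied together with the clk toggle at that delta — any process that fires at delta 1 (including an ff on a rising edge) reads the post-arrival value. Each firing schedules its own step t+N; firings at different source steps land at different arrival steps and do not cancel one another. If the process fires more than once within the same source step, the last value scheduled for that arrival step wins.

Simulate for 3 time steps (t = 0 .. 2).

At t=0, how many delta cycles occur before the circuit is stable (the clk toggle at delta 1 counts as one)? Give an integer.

t0.Δ0 w8=0 w6=0 w1=1 w2=1 w3=0 w7=1 clk=0 w9=1 w4=0 w0=1 w5=1
t0.Δ1 w8=0 w6=0 w1=1 w2=1 w3=0 w7=1 clk=1 w9=1 w4=0 w0=1 w5=1
t0.Δ2 w8=1 w6=0 w1=1 w2=1 w3=0 w7=1 clk=1 w9=1 w4=0 w0=1 w5=1
t0.Δ3 w8=1 w6=1 w1=1 w2=1 w3=0 w7=1 clk=1 w9=1 w4=0 w0=1 w5=1
t1.Δ0 w8=1 w6=1 w1=1 w2=1 w3=0 w7=1 clk=1 w9=1 w4=0 w0=1 w5=1
t1.Δ1 w8=1 w6=1 w1=1 w2=1 w3=0 w7=1 clk=0 w9=1 w4=0 w0=1 w5=1
t2.Δ0 w8=1 w6=1 w1=1 w2=1 w3=0 w7=1 clk=0 w9=1 w4=0 w0=1 w5=1
t2.Δ1 w8=1 w6=1 w1=1 w2=1 w3=0 w7=1 clk=1 w9=1 w4=0 w0=1 w5=1

3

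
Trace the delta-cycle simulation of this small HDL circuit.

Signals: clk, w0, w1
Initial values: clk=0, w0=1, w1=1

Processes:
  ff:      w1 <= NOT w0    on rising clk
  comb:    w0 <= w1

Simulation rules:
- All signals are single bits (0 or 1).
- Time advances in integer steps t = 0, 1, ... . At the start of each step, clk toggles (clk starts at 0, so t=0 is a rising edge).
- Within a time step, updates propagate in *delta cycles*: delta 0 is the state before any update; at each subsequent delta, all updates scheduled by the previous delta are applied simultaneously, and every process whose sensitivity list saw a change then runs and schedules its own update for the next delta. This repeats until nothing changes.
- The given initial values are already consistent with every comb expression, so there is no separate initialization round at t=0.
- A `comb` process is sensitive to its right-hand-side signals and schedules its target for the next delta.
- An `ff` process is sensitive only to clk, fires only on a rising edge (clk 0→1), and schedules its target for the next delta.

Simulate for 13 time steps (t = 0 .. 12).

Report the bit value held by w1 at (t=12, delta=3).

[bits: w1,w0,clk]
t=0: Δ0=110 Δ1=111 Δ2=011 Δ3=001 | 3Δ
t=1: Δ0=001 Δ1=000 | 1Δ
t=2: Δ0=000 Δ1=001 Δ2=101 Δ3=111 | 3Δ
t=3: Δ0=111 Δ1=110 | 1Δ
t=4: Δ0=110 Δ1=111 Δ2=011 Δ3=001 | 3Δ
t=5: Δ0=001 Δ1=000 | 1Δ
t=6: Δ0=000 Δ1=001 Δ2=101 Δ3=111 | 3Δ
t=7: Δ0=111 Δ1=110 | 1Δ
t=8: Δ0=110 Δ1=111 Δ2=011 Δ3=001 | 3Δ
t=9: Δ0=001 Δ1=000 | 1Δ
t=10: Δ0=000 Δ1=001 Δ2=101 Δ3=111 | 3Δ
t=11: Δ0=111 Δ1=110 | 1Δ
t=12: Δ0=110 Δ1=111 Δ2=011 Δ3=001 | 3Δ

0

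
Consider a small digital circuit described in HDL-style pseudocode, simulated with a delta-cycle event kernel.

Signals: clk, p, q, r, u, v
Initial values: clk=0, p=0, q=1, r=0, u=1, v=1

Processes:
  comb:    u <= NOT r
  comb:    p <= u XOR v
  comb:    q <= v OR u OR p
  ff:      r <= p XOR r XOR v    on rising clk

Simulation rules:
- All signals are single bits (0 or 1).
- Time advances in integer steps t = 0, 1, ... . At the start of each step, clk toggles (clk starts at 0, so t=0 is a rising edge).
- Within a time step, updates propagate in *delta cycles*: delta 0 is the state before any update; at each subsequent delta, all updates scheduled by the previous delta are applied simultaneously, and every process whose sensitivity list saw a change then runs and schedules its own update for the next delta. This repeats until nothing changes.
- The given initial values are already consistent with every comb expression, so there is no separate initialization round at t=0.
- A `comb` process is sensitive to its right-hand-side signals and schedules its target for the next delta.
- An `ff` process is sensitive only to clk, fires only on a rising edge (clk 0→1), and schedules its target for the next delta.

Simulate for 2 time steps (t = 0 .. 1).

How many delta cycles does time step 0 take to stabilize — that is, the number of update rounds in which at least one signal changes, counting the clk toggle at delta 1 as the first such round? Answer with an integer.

t=0 Δ0: u=1 v=1 clk=0 p=0 r=0 q=1
  Δ1: clk:0→1
  Δ2: r:0→1
  Δ3: u:1→0
  Δ4: p:0→1
  (4Δ to stable)
t=1 Δ0: u=0 v=1 clk=1 p=1 r=1 q=1
  Δ1: clk:1→0
  (1Δ to stable)

4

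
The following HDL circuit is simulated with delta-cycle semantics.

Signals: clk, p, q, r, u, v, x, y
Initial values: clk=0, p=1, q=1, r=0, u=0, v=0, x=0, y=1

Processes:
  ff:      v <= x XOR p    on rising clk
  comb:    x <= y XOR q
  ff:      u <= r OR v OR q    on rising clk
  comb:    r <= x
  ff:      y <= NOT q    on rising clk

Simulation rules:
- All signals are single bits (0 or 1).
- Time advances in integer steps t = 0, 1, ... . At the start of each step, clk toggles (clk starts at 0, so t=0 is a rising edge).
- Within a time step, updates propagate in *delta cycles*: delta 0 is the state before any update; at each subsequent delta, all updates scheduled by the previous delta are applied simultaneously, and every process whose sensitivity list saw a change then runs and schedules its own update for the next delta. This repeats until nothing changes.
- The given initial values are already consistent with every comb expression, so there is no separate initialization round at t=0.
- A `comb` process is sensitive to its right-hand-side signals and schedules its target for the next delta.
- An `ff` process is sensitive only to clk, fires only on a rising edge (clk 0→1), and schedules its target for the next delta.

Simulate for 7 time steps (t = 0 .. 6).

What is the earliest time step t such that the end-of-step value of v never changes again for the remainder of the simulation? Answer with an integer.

t=0 Δ0: r=0 p=1 v=0 y=1 u=0 q=1 x=0 clk=0
  Δ1: clk:0→1
  Δ2: v:0→1, y:1→0, u:0→1
  Δ3: x:0→1
  Δ4: r:0→1
  (4Δ to stable)
t=1 Δ0: r=1 p=1 v=1 y=0 u=1 q=1 x=1 clk=1
  Δ1: clk:1→0
  (1Δ to stable)
t=2 Δ0: r=1 p=1 v=1 y=0 u=1 q=1 x=1 clk=0
  Δ1: clk:0→1
  Δ2: v:1→0
  (2Δ to stable)
t=3 Δ0: r=1 p=1 v=0 y=0 u=1 q=1 x=1 clk=1
  Δ1: clk:1→0
  (1Δ to stable)
t=4 Δ0: r=1 p=1 v=0 y=0 u=1 q=1 x=1 clk=0
  Δ1: clk:0→1
  (1Δ to stable)
t=5 Δ0: r=1 p=1 v=0 y=0 u=1 q=1 x=1 clk=1
  Δ1: clk:1→0
  (1Δ to stable)
t=6 Δ0: r=1 p=1 v=0 y=0 u=1 q=1 x=1 clk=0
  Δ1: clk:0→1
  (1Δ to stable)

2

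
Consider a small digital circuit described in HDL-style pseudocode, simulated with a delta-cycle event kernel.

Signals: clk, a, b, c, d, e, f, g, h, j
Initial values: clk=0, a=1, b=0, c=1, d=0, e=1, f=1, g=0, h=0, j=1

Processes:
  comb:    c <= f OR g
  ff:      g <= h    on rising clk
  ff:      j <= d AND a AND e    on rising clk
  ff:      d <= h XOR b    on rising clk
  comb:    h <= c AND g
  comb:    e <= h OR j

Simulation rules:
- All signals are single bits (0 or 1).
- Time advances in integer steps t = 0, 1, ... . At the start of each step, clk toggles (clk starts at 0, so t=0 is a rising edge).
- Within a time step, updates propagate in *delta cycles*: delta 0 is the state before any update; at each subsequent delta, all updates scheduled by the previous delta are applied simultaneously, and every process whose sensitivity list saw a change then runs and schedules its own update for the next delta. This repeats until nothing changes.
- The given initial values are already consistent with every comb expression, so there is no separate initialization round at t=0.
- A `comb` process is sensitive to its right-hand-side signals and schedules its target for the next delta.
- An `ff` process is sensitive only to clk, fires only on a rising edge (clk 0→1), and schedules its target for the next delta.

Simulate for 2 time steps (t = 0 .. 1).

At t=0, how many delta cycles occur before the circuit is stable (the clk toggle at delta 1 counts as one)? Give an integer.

t=0 Δ0: f=1 j=1 h=0 e=1 clk=0 d=0 b=0 c=1 a=1 g=0
  Δ1: clk:0→1
  Δ2: j:1→0
  Δ3: e:1→0
  (3Δ to stable)
t=1 Δ0: f=1 j=0 h=0 e=0 clk=1 d=0 b=0 c=1 a=1 g=0
  Δ1: clk:1→0
  (1Δ to stable)

3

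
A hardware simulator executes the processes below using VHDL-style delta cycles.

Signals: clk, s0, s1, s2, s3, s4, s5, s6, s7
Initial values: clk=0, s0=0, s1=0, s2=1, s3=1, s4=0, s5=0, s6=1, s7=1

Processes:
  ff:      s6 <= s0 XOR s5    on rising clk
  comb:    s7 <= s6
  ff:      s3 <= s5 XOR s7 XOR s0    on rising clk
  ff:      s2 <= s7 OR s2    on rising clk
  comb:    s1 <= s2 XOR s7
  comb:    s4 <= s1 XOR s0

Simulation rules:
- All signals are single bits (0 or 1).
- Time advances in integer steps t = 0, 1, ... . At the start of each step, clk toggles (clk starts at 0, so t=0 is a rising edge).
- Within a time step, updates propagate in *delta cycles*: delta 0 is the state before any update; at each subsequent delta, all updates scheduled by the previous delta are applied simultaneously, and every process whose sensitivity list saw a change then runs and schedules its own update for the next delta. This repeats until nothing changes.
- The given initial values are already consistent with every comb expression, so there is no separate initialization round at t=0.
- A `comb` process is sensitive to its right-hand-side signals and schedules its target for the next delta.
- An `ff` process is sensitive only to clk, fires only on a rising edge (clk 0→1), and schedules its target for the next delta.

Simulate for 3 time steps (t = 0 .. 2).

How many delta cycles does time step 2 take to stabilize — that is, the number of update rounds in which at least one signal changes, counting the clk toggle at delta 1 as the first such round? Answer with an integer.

2

[bits: s7,s1,s4,s0,clk,s2,s3,s6,s5]
t=0: Δ0=100001110 Δ1=100011110 Δ2=100011100 Δ3=000011100 Δ4=010011100 Δ5=011011100 | 5Δ
t=1: Δ0=011011100 Δ1=011001100 | 1Δ
t=2: Δ0=011001100 Δ1=011011100 Δ2=011011000 | 2Δ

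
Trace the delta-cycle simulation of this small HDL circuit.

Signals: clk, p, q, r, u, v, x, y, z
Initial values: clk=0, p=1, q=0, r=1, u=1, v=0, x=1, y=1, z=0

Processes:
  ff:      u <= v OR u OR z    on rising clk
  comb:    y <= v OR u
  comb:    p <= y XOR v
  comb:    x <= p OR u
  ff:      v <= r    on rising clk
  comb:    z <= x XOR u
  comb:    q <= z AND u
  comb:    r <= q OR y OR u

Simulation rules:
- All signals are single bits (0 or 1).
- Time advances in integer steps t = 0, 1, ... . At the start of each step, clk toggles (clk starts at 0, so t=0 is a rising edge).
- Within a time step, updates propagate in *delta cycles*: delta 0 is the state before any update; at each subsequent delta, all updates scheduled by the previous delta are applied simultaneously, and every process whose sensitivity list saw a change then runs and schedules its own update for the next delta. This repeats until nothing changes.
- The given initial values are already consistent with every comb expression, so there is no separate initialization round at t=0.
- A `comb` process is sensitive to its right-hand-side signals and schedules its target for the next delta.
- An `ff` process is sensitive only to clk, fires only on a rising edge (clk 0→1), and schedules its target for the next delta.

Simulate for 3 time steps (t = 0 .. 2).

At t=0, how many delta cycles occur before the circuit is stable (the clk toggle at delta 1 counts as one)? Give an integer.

[bits: clk,p,q,y,z,r,u,v,x]
t=0: Δ0=010101101 Δ1=110101101 Δ2=110101111 Δ3=100101111 | 3Δ
t=1: Δ0=100101111 Δ1=000101111 | 1Δ
t=2: Δ0=000101111 Δ1=100101111 | 1Δ

3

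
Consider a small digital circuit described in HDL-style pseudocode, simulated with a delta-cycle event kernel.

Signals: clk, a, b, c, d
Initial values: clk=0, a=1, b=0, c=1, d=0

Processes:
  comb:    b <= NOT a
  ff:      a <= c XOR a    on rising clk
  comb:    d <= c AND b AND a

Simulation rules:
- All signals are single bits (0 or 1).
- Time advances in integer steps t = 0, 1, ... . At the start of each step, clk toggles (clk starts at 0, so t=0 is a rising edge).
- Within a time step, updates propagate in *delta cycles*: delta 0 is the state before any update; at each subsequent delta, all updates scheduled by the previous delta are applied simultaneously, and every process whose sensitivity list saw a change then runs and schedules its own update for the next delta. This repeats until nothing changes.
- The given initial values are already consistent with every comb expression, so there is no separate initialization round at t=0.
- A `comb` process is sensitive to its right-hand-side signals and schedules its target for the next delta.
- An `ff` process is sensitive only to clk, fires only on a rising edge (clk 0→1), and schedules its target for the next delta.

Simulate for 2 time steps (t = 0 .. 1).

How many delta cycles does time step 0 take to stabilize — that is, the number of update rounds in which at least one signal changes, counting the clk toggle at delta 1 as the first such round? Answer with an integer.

3

[bits: c,clk,a,b,d]
t=0: Δ0=10100 Δ1=11100 Δ2=11000 Δ3=11010 | 3Δ
t=1: Δ0=11010 Δ1=10010 | 1Δ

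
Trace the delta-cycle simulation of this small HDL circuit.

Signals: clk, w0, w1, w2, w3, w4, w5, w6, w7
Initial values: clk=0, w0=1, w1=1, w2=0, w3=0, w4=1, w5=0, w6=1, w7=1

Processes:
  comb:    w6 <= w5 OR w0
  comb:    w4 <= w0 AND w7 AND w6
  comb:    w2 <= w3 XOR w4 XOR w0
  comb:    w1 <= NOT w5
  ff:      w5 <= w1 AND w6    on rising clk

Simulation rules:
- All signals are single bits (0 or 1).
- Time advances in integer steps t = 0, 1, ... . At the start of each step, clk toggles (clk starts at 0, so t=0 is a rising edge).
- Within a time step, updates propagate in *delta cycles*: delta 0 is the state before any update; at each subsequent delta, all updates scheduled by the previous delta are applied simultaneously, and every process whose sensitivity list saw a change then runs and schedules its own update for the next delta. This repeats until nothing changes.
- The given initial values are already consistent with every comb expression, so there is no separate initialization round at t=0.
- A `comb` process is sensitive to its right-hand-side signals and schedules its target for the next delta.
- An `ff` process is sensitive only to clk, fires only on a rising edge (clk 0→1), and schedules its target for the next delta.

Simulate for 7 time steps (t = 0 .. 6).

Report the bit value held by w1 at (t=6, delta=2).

0

[bits: w4,w0,w2,w5,w1,w7,w6,clk,w3]
t=0: Δ0=110011100 Δ1=110011110 Δ2=110111110 Δ3=110101110 | 3Δ
t=1: Δ0=110101110 Δ1=110101100 | 1Δ
t=2: Δ0=110101100 Δ1=110101110 Δ2=110001110 Δ3=110011110 | 3Δ
t=3: Δ0=110011110 Δ1=110011100 | 1Δ
t=4: Δ0=110011100 Δ1=110011110 Δ2=110111110 Δ3=110101110 | 3Δ
t=5: Δ0=110101110 Δ1=110101100 | 1Δ
t=6: Δ0=110101100 Δ1=110101110 Δ2=110001110 Δ3=110011110 | 3Δ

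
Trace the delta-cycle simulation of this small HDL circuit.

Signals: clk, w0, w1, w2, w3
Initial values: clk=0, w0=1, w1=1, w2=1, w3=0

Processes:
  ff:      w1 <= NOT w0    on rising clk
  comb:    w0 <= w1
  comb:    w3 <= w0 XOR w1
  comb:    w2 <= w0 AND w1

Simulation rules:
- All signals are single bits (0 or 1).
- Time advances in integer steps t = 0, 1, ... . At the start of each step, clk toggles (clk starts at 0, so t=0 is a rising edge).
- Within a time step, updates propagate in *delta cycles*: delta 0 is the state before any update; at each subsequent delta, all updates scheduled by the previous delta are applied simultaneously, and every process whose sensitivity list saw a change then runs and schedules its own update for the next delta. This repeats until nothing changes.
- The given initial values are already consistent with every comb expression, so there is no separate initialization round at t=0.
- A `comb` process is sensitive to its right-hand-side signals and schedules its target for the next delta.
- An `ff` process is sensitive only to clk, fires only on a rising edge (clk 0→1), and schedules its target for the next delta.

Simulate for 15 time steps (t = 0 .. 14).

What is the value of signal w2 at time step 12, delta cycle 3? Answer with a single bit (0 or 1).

0

t=0 Δ0: w3=0 w2=1 w0=1 w1=1 clk=0
  Δ1: clk:0→1
  Δ2: w1:1→0
  Δ3: w3:0→1, w2:1→0, w0:1→0
  Δ4: w3:1→0
  (4Δ to stable)
t=1 Δ0: w3=0 w2=0 w0=0 w1=0 clk=1
  Δ1: clk:1→0
  (1Δ to stable)
t=2 Δ0: w3=0 w2=0 w0=0 w1=0 clk=0
  Δ1: clk:0→1
  Δ2: w1:0→1
  Δ3: w3:0→1, w0:0→1
  Δ4: w3:1→0, w2:0→1
  (4Δ to stable)
t=3 Δ0: w3=0 w2=1 w0=1 w1=1 clk=1
  Δ1: clk:1→0
  (1Δ to stable)
t=4 Δ0: w3=0 w2=1 w0=1 w1=1 clk=0
  Δ1: clk:0→1
  Δ2: w1:1→0
  Δ3: w3:0→1, w2:1→0, w0:1→0
  Δ4: w3:1→0
  (4Δ to stable)
t=5 Δ0: w3=0 w2=0 w0=0 w1=0 clk=1
  Δ1: clk:1→0
  (1Δ to stable)
t=6 Δ0: w3=0 w2=0 w0=0 w1=0 clk=0
  Δ1: clk:0→1
  Δ2: w1:0→1
  Δ3: w3:0→1, w0:0→1
  Δ4: w3:1→0, w2:0→1
  (4Δ to stable)
t=7 Δ0: w3=0 w2=1 w0=1 w1=1 clk=1
  Δ1: clk:1→0
  (1Δ to stable)
t=8 Δ0: w3=0 w2=1 w0=1 w1=1 clk=0
  Δ1: clk:0→1
  Δ2: w1:1→0
  Δ3: w3:0→1, w2:1→0, w0:1→0
  Δ4: w3:1→0
  (4Δ to stable)
t=9 Δ0: w3=0 w2=0 w0=0 w1=0 clk=1
  Δ1: clk:1→0
  (1Δ to stable)
t=10 Δ0: w3=0 w2=0 w0=0 w1=0 clk=0
  Δ1: clk:0→1
  Δ2: w1:0→1
  Δ3: w3:0→1, w0:0→1
  Δ4: w3:1→0, w2:0→1
  (4Δ to stable)
t=11 Δ0: w3=0 w2=1 w0=1 w1=1 clk=1
  Δ1: clk:1→0
  (1Δ to stable)
t=12 Δ0: w3=0 w2=1 w0=1 w1=1 clk=0
  Δ1: clk:0→1
  Δ2: w1:1→0
  Δ3: w3:0→1, w2:1→0, w0:1→0
  Δ4: w3:1→0
  (4Δ to stable)
t=13 Δ0: w3=0 w2=0 w0=0 w1=0 clk=1
  Δ1: clk:1→0
  (1Δ to stable)
t=14 Δ0: w3=0 w2=0 w0=0 w1=0 clk=0
  Δ1: clk:0→1
  Δ2: w1:0→1
  Δ3: w3:0→1, w0:0→1
  Δ4: w3:1→0, w2:0→1
  (4Δ to stable)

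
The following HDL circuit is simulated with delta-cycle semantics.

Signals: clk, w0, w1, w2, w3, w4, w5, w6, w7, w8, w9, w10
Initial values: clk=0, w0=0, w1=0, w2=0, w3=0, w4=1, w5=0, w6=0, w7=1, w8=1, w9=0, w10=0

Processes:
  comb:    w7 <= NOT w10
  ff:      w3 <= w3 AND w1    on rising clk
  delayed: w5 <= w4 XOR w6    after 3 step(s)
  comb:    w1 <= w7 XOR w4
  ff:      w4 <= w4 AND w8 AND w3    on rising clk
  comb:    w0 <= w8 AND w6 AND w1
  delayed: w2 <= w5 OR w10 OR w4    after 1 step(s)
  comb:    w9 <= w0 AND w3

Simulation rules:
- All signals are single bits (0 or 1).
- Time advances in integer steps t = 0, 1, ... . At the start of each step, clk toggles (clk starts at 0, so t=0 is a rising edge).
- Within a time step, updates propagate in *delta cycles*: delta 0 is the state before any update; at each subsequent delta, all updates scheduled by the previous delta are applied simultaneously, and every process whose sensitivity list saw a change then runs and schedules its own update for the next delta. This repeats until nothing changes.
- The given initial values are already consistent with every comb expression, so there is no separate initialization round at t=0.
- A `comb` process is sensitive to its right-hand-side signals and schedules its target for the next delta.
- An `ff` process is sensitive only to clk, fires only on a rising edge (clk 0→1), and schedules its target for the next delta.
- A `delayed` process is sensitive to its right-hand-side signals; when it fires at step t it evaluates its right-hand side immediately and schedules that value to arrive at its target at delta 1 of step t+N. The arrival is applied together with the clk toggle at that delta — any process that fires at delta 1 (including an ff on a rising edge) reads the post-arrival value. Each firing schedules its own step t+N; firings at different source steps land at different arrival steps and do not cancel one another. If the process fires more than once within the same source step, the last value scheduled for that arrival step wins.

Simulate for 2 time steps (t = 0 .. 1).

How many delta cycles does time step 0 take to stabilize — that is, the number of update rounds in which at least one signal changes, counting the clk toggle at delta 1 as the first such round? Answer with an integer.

t=0 Δ0: w2=0 clk=0 w5=0 w10=0 w9=0 w3=0 w7=1 w4=1 w8=1 w1=0 w0=0 w6=0
  Δ1: clk:0→1
  Δ2: w4:1→0
  Δ3: w1:0→1
  (3Δ to stable)
t=1 Δ0: w2=0 clk=1 w5=0 w10=0 w9=0 w3=0 w7=1 w4=0 w8=1 w1=1 w0=0 w6=0
  Δ1: clk:1→0
  (1Δ to stable)

3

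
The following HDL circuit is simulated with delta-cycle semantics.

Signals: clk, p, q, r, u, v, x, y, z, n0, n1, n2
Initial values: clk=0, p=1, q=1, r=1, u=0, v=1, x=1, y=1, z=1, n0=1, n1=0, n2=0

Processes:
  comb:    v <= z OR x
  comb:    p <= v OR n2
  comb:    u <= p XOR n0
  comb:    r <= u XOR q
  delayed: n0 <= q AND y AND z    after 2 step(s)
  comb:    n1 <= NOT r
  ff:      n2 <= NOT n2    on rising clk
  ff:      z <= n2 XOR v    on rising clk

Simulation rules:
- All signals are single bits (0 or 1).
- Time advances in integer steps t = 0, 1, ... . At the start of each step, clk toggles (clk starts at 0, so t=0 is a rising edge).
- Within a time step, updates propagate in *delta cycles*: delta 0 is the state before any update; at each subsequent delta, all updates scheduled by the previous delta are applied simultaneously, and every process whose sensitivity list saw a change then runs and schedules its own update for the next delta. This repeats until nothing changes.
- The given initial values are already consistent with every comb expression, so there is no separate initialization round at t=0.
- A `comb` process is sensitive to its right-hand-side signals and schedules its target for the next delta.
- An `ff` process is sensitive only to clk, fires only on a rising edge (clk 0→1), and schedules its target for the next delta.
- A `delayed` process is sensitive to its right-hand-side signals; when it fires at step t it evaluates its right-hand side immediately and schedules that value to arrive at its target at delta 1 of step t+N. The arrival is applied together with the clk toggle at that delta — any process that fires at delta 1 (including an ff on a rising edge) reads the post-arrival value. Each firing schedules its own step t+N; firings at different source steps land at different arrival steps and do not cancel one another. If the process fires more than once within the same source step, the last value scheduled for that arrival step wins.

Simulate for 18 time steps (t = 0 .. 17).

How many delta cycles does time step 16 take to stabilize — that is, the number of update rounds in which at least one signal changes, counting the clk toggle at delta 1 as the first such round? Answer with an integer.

t=0 Δ0: n2=0 v=1 q=1 clk=0 u=0 r=1 x=1 p=1 z=1 n1=0 y=1 n0=1
  Δ1: clk:0→1
  Δ2: n2:0→1
  (2Δ to stable)
t=1 Δ0: n2=1 v=1 q=1 clk=1 u=0 r=1 x=1 p=1 z=1 n1=0 y=1 n0=1
  Δ1: clk:1→0
  (1Δ to stable)
t=2 Δ0: n2=1 v=1 q=1 clk=0 u=0 r=1 x=1 p=1 z=1 n1=0 y=1 n0=1
  Δ1: clk:0→1
  Δ2: n2:1→0, z:1→0
  (2Δ to stable)
t=3 Δ0: n2=0 v=1 q=1 clk=1 u=0 r=1 x=1 p=1 z=0 n1=0 y=1 n0=1
  Δ1: clk:1→0
  (1Δ to stable)
t=4 Δ0: n2=0 v=1 q=1 clk=0 u=0 r=1 x=1 p=1 z=0 n1=0 y=1 n0=1
  Δ1: clk:0→1, n0:1→0
  Δ2: n2:0→1, u:0→1, z:0→1
  Δ3: r:1→0
  Δ4: n1:0→1
  (4Δ to stable)
t=5 Δ0: n2=1 v=1 q=1 clk=1 u=1 r=0 x=1 p=1 z=1 n1=1 y=1 n0=0
  Δ1: clk:1→0
  (1Δ to stable)
t=6 Δ0: n2=1 v=1 q=1 clk=0 u=1 r=0 x=1 p=1 z=1 n1=1 y=1 n0=0
  Δ1: clk:0→1, n0:0→1
  Δ2: n2:1→0, u:1→0, z:1→0
  Δ3: r:0→1
  Δ4: n1:1→0
  (4Δ to stable)
t=7 Δ0: n2=0 v=1 q=1 clk=1 u=0 r=1 x=1 p=1 z=0 n1=0 y=1 n0=1
  Δ1: clk:1→0
  (1Δ to stable)
t=8 Δ0: n2=0 v=1 q=1 clk=0 u=0 r=1 x=1 p=1 z=0 n1=0 y=1 n0=1
  Δ1: clk:0→1, n0:1→0
  Δ2: n2:0→1, u:0→1, z:0→1
  Δ3: r:1→0
  Δ4: n1:0→1
  (4Δ to stable)
t=9 Δ0: n2=1 v=1 q=1 clk=1 u=1 r=0 x=1 p=1 z=1 n1=1 y=1 n0=0
  Δ1: clk:1→0
  (1Δ to stable)
t=10 Δ0: n2=1 v=1 q=1 clk=0 u=1 r=0 x=1 p=1 z=1 n1=1 y=1 n0=0
  Δ1: clk:0→1, n0:0→1
  Δ2: n2:1→0, u:1→0, z:1→0
  Δ3: r:0→1
  Δ4: n1:1→0
  (4Δ to stable)
t=11 Δ0: n2=0 v=1 q=1 clk=1 u=0 r=1 x=1 p=1 z=0 n1=0 y=1 n0=1
  Δ1: clk:1→0
  (1Δ to stable)
t=12 Δ0: n2=0 v=1 q=1 clk=0 u=0 r=1 x=1 p=1 z=0 n1=0 y=1 n0=1
  Δ1: clk:0→1, n0:1→0
  Δ2: n2:0→1, u:0→1, z:0→1
  Δ3: r:1→0
  Δ4: n1:0→1
  (4Δ to stable)
t=13 Δ0: n2=1 v=1 q=1 clk=1 u=1 r=0 x=1 p=1 z=1 n1=1 y=1 n0=0
  Δ1: clk:1→0
  (1Δ to stable)
t=14 Δ0: n2=1 v=1 q=1 clk=0 u=1 r=0 x=1 p=1 z=1 n1=1 y=1 n0=0
  Δ1: clk:0→1, n0:0→1
  Δ2: n2:1→0, u:1→0, z:1→0
  Δ3: r:0→1
  Δ4: n1:1→0
  (4Δ to stable)
t=15 Δ0: n2=0 v=1 q=1 clk=1 u=0 r=1 x=1 p=1 z=0 n1=0 y=1 n0=1
  Δ1: clk:1→0
  (1Δ to stable)
t=16 Δ0: n2=0 v=1 q=1 clk=0 u=0 r=1 x=1 p=1 z=0 n1=0 y=1 n0=1
  Δ1: clk:0→1, n0:1→0
  Δ2: n2:0→1, u:0→1, z:0→1
  Δ3: r:1→0
  Δ4: n1:0→1
  (4Δ to stable)
t=17 Δ0: n2=1 v=1 q=1 clk=1 u=1 r=0 x=1 p=1 z=1 n1=1 y=1 n0=0
  Δ1: clk:1→0
  (1Δ to stable)

4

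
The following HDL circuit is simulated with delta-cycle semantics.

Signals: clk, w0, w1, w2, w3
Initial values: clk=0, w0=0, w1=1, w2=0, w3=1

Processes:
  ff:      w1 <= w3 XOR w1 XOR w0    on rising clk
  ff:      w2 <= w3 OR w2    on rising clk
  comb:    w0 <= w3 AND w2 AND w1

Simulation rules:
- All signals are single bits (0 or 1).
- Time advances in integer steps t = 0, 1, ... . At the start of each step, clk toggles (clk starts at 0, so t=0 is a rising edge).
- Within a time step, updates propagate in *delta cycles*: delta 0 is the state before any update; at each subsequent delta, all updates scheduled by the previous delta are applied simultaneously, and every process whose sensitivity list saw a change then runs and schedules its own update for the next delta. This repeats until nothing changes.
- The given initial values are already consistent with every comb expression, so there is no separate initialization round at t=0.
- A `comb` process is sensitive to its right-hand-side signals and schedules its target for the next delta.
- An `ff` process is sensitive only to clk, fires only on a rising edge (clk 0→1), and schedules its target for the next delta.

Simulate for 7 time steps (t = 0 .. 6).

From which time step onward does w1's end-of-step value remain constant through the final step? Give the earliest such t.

2

t0.Δ0 w2=0 w1=1 clk=0 w3=1 w0=0
t0.Δ1 w2=0 w1=1 clk=1 w3=1 w0=0
t0.Δ2 w2=1 w1=0 clk=1 w3=1 w0=0
t1.Δ0 w2=1 w1=0 clk=1 w3=1 w0=0
t1.Δ1 w2=1 w1=0 clk=0 w3=1 w0=0
t2.Δ0 w2=1 w1=0 clk=0 w3=1 w0=0
t2.Δ1 w2=1 w1=0 clk=1 w3=1 w0=0
t2.Δ2 w2=1 w1=1 clk=1 w3=1 w0=0
t2.Δ3 w2=1 w1=1 clk=1 w3=1 w0=1
t3.Δ0 w2=1 w1=1 clk=1 w3=1 w0=1
t3.Δ1 w2=1 w1=1 clk=0 w3=1 w0=1
t4.Δ0 w2=1 w1=1 clk=0 w3=1 w0=1
t4.Δ1 w2=1 w1=1 clk=1 w3=1 w0=1
t5.Δ0 w2=1 w1=1 clk=1 w3=1 w0=1
t5.Δ1 w2=1 w1=1 clk=0 w3=1 w0=1
t6.Δ0 w2=1 w1=1 clk=0 w3=1 w0=1
t6.Δ1 w2=1 w1=1 clk=1 w3=1 w0=1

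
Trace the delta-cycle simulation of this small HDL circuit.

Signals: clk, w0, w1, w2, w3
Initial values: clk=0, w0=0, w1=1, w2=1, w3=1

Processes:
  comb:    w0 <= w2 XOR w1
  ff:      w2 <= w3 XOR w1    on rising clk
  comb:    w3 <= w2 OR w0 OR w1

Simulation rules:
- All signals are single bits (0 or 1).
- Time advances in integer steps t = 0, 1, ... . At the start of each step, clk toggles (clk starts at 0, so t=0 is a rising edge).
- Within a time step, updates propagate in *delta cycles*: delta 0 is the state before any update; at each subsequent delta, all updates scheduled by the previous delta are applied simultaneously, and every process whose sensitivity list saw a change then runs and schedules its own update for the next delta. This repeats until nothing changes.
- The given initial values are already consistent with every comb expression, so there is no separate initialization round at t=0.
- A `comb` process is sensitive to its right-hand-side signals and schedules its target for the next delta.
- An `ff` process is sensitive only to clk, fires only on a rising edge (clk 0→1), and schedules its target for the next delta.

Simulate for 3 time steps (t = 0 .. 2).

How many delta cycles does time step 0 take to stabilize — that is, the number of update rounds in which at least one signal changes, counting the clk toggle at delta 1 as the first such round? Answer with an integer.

t=0 Δ0: clk=0 w0=0 w2=1 w3=1 w1=1
  Δ1: clk:0→1
  Δ2: w2:1→0
  Δ3: w0:0→1
  (3Δ to stable)
t=1 Δ0: clk=1 w0=1 w2=0 w3=1 w1=1
  Δ1: clk:1→0
  (1Δ to stable)
t=2 Δ0: clk=0 w0=1 w2=0 w3=1 w1=1
  Δ1: clk:0→1
  (1Δ to stable)

3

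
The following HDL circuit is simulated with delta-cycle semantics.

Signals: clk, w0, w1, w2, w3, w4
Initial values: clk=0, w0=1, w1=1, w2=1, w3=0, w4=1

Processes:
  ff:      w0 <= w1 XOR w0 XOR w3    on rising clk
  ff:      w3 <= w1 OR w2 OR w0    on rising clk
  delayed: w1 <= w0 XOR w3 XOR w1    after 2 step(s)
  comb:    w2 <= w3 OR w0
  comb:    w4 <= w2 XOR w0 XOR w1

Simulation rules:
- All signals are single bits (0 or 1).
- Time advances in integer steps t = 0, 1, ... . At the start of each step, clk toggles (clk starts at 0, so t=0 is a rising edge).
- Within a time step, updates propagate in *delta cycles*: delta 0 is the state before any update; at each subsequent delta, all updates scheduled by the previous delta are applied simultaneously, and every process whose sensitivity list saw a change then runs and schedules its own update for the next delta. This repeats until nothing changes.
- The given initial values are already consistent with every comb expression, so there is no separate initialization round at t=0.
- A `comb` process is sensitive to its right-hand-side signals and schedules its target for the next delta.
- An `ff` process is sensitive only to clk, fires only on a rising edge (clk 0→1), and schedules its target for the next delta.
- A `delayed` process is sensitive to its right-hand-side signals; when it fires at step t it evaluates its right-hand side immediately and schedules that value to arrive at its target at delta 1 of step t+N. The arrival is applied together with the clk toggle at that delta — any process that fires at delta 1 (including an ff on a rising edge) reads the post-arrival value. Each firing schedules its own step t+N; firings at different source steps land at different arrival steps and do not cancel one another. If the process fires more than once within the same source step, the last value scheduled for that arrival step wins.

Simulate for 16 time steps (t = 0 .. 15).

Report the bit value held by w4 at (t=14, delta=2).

t0.Δ0 w0=1 w2=1 w1=1 w3=0 w4=1 clk=0
t0.Δ1 w0=1 w2=1 w1=1 w3=0 w4=1 clk=1
t0.Δ2 w0=0 w2=1 w1=1 w3=1 w4=1 clk=1
t0.Δ3 w0=0 w2=1 w1=1 w3=1 w4=0 clk=1
t1.Δ0 w0=0 w2=1 w1=1 w3=1 w4=0 clk=1
t1.Δ1 w0=0 w2=1 w1=1 w3=1 w4=0 clk=0
t2.Δ0 w0=0 w2=1 w1=1 w3=1 w4=0 clk=0
t2.Δ1 w0=0 w2=1 w1=0 w3=1 w4=0 clk=1
t2.Δ2 w0=1 w2=1 w1=0 w3=1 w4=1 clk=1
t2.Δ3 w0=1 w2=1 w1=0 w3=1 w4=0 clk=1
t3.Δ0 w0=1 w2=1 w1=0 w3=1 w4=0 clk=1
t3.Δ1 w0=1 w2=1 w1=0 w3=1 w4=0 clk=0
t4.Δ0 w0=1 w2=1 w1=0 w3=1 w4=0 clk=0
t4.Δ1 w0=1 w2=1 w1=0 w3=1 w4=0 clk=1
t4.Δ2 w0=0 w2=1 w1=0 w3=1 w4=0 clk=1
t4.Δ3 w0=0 w2=1 w1=0 w3=1 w4=1 clk=1
t5.Δ0 w0=0 w2=1 w1=0 w3=1 w4=1 clk=1
t5.Δ1 w0=0 w2=1 w1=0 w3=1 w4=1 clk=0
t6.Δ0 w0=0 w2=1 w1=0 w3=1 w4=1 clk=0
t6.Δ1 w0=0 w2=1 w1=1 w3=1 w4=1 clk=1
t6.Δ2 w0=0 w2=1 w1=1 w3=1 w4=0 clk=1
t7.Δ0 w0=0 w2=1 w1=1 w3=1 w4=0 clk=1
t7.Δ1 w0=0 w2=1 w1=1 w3=1 w4=0 clk=0
t8.Δ0 w0=0 w2=1 w1=1 w3=1 w4=0 clk=0
t8.Δ1 w0=0 w2=1 w1=0 w3=1 w4=0 clk=1
t8.Δ2 w0=1 w2=1 w1=0 w3=1 w4=1 clk=1
t8.Δ3 w0=1 w2=1 w1=0 w3=1 w4=0 clk=1
t9.Δ0 w0=1 w2=1 w1=0 w3=1 w4=0 clk=1
t9.Δ1 w0=1 w2=1 w1=0 w3=1 w4=0 clk=0
t10.Δ0 w0=1 w2=1 w1=0 w3=1 w4=0 clk=0
t10.Δ1 w0=1 w2=1 w1=0 w3=1 w4=0 clk=1
t10.Δ2 w0=0 w2=1 w1=0 w3=1 w4=0 clk=1
t10.Δ3 w0=0 w2=1 w1=0 w3=1 w4=1 clk=1
t11.Δ0 w0=0 w2=1 w1=0 w3=1 w4=1 clk=1
t11.Δ1 w0=0 w2=1 w1=0 w3=1 w4=1 clk=0
t12.Δ0 w0=0 w2=1 w1=0 w3=1 w4=1 clk=0
t12.Δ1 w0=0 w2=1 w1=1 w3=1 w4=1 clk=1
t12.Δ2 w0=0 w2=1 w1=1 w3=1 w4=0 clk=1
t13.Δ0 w0=0 w2=1 w1=1 w3=1 w4=0 clk=1
t13.Δ1 w0=0 w2=1 w1=1 w3=1 w4=0 clk=0
t14.Δ0 w0=0 w2=1 w1=1 w3=1 w4=0 clk=0
t14.Δ1 w0=0 w2=1 w1=0 w3=1 w4=0 clk=1
t14.Δ2 w0=1 w2=1 w1=0 w3=1 w4=1 clk=1
t14.Δ3 w0=1 w2=1 w1=0 w3=1 w4=0 clk=1
t15.Δ0 w0=1 w2=1 w1=0 w3=1 w4=0 clk=1
t15.Δ1 w0=1 w2=1 w1=0 w3=1 w4=0 clk=0

1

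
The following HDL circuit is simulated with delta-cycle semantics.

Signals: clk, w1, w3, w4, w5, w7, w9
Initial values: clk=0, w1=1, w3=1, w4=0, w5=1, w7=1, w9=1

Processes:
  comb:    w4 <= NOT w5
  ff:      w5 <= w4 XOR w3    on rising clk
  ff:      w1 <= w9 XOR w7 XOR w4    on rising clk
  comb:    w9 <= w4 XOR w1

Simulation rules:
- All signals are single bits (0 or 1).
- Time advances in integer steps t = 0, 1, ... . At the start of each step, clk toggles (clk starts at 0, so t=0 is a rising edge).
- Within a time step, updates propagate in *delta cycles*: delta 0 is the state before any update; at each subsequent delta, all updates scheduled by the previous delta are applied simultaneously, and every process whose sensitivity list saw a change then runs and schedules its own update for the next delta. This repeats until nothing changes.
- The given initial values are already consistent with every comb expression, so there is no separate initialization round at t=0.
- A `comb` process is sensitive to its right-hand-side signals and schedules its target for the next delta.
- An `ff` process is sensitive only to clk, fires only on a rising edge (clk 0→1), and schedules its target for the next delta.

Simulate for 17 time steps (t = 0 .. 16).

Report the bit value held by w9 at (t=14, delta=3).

1

t0.Δ0 w5=1 w1=1 w9=1 w7=1 w3=1 w4=0 clk=0
t0.Δ1 w5=1 w1=1 w9=1 w7=1 w3=1 w4=0 clk=1
t0.Δ2 w5=1 w1=0 w9=1 w7=1 w3=1 w4=0 clk=1
t0.Δ3 w5=1 w1=0 w9=0 w7=1 w3=1 w4=0 clk=1
t1.Δ0 w5=1 w1=0 w9=0 w7=1 w3=1 w4=0 clk=1
t1.Δ1 w5=1 w1=0 w9=0 w7=1 w3=1 w4=0 clk=0
t2.Δ0 w5=1 w1=0 w9=0 w7=1 w3=1 w4=0 clk=0
t2.Δ1 w5=1 w1=0 w9=0 w7=1 w3=1 w4=0 clk=1
t2.Δ2 w5=1 w1=1 w9=0 w7=1 w3=1 w4=0 clk=1
t2.Δ3 w5=1 w1=1 w9=1 w7=1 w3=1 w4=0 clk=1
t3.Δ0 w5=1 w1=1 w9=1 w7=1 w3=1 w4=0 clk=1
t3.Δ1 w5=1 w1=1 w9=1 w7=1 w3=1 w4=0 clk=0
t4.Δ0 w5=1 w1=1 w9=1 w7=1 w3=1 w4=0 clk=0
t4.Δ1 w5=1 w1=1 w9=1 w7=1 w3=1 w4=0 clk=1
t4.Δ2 w5=1 w1=0 w9=1 w7=1 w3=1 w4=0 clk=1
t4.Δ3 w5=1 w1=0 w9=0 w7=1 w3=1 w4=0 clk=1
t5.Δ0 w5=1 w1=0 w9=0 w7=1 w3=1 w4=0 clk=1
t5.Δ1 w5=1 w1=0 w9=0 w7=1 w3=1 w4=0 clk=0
t6.Δ0 w5=1 w1=0 w9=0 w7=1 w3=1 w4=0 clk=0
t6.Δ1 w5=1 w1=0 w9=0 w7=1 w3=1 w4=0 clk=1
t6.Δ2 w5=1 w1=1 w9=0 w7=1 w3=1 w4=0 clk=1
t6.Δ3 w5=1 w1=1 w9=1 w7=1 w3=1 w4=0 clk=1
t7.Δ0 w5=1 w1=1 w9=1 w7=1 w3=1 w4=0 clk=1
t7.Δ1 w5=1 w1=1 w9=1 w7=1 w3=1 w4=0 clk=0
t8.Δ0 w5=1 w1=1 w9=1 w7=1 w3=1 w4=0 clk=0
t8.Δ1 w5=1 w1=1 w9=1 w7=1 w3=1 w4=0 clk=1
t8.Δ2 w5=1 w1=0 w9=1 w7=1 w3=1 w4=0 clk=1
t8.Δ3 w5=1 w1=0 w9=0 w7=1 w3=1 w4=0 clk=1
t9.Δ0 w5=1 w1=0 w9=0 w7=1 w3=1 w4=0 clk=1
t9.Δ1 w5=1 w1=0 w9=0 w7=1 w3=1 w4=0 clk=0
t10.Δ0 w5=1 w1=0 w9=0 w7=1 w3=1 w4=0 clk=0
t10.Δ1 w5=1 w1=0 w9=0 w7=1 w3=1 w4=0 clk=1
t10.Δ2 w5=1 w1=1 w9=0 w7=1 w3=1 w4=0 clk=1
t10.Δ3 w5=1 w1=1 w9=1 w7=1 w3=1 w4=0 clk=1
t11.Δ0 w5=1 w1=1 w9=1 w7=1 w3=1 w4=0 clk=1
t11.Δ1 w5=1 w1=1 w9=1 w7=1 w3=1 w4=0 clk=0
t12.Δ0 w5=1 w1=1 w9=1 w7=1 w3=1 w4=0 clk=0
t12.Δ1 w5=1 w1=1 w9=1 w7=1 w3=1 w4=0 clk=1
t12.Δ2 w5=1 w1=0 w9=1 w7=1 w3=1 w4=0 clk=1
t12.Δ3 w5=1 w1=0 w9=0 w7=1 w3=1 w4=0 clk=1
t13.Δ0 w5=1 w1=0 w9=0 w7=1 w3=1 w4=0 clk=1
t13.Δ1 w5=1 w1=0 w9=0 w7=1 w3=1 w4=0 clk=0
t14.Δ0 w5=1 w1=0 w9=0 w7=1 w3=1 w4=0 clk=0
t14.Δ1 w5=1 w1=0 w9=0 w7=1 w3=1 w4=0 clk=1
t14.Δ2 w5=1 w1=1 w9=0 w7=1 w3=1 w4=0 clk=1
t14.Δ3 w5=1 w1=1 w9=1 w7=1 w3=1 w4=0 clk=1
t15.Δ0 w5=1 w1=1 w9=1 w7=1 w3=1 w4=0 clk=1
t15.Δ1 w5=1 w1=1 w9=1 w7=1 w3=1 w4=0 clk=0
t16.Δ0 w5=1 w1=1 w9=1 w7=1 w3=1 w4=0 clk=0
t16.Δ1 w5=1 w1=1 w9=1 w7=1 w3=1 w4=0 clk=1
t16.Δ2 w5=1 w1=0 w9=1 w7=1 w3=1 w4=0 clk=1
t16.Δ3 w5=1 w1=0 w9=0 w7=1 w3=1 w4=0 clk=1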